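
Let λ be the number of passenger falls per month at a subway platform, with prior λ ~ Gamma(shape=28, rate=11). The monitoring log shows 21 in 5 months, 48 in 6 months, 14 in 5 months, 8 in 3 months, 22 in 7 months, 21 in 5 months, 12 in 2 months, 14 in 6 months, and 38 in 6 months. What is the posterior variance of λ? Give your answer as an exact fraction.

113/1568

Total count: 21 + 48 + 14 + 8 + 22 + 21 + 12 + 14 + 38 = 198.
Total exposure: 5 + 6 + 5 + 3 + 7 + 5 + 2 + 6 + 6 = 45 months.
Posterior: α' = 28 + 198 = 226, β' = 11 + 45 = 56.
Posterior variance = α'/β'² = 226/3136 = 113/1568.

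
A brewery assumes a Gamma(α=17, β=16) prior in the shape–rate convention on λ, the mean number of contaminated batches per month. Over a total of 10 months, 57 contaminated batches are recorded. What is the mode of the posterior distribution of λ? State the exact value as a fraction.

Total count 57 over total exposure 10 months.
Posterior: α' = 17 + 57 = 74, β' = 16 + 10 = 26.
Posterior mode = (α'−1)/β' = 73/26.

73/26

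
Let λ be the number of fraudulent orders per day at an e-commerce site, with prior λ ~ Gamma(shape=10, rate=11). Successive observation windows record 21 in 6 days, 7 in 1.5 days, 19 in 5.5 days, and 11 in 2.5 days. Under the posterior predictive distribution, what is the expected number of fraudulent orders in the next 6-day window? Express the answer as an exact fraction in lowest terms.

816/53

Total count: 21 + 7 + 19 + 11 = 58.
Total exposure: 6 + 1.5 + 5.5 + 2.5 = 15.5 days.
The Gamma prior is conjugate for the Poisson rate, so λ | data ~ Gamma(10+58, 11+15.5) = Gamma(68, 53/2).
Predictive mean over a 6-day window = T·E[λ|data] = 6·68/(53/2) = 816/53.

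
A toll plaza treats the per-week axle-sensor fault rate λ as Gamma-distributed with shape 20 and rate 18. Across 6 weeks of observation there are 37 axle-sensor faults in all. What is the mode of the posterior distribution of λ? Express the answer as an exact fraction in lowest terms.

7/3

Total count 37 over total exposure 6 weeks.
Posterior: α' = 20 + 37 = 57, β' = 18 + 6 = 24.
Posterior mode = (α'−1)/β' = 56/24 = 7/3.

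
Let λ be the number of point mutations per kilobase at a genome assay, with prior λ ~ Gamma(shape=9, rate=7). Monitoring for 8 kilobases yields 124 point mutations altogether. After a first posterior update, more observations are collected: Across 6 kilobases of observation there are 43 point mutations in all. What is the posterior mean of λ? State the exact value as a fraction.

176/21

Total count 124 over total exposure 8 kilobases.
After the first batch: Gamma(9 + 124, 7 + 8) = Gamma(133, 15).
Total count 43 over total exposure 6 kilobases.
After the second batch: Gamma(133 + 43, 15 + 6) = Gamma(176, 21).
Posterior mean = α'/β' = 176/21.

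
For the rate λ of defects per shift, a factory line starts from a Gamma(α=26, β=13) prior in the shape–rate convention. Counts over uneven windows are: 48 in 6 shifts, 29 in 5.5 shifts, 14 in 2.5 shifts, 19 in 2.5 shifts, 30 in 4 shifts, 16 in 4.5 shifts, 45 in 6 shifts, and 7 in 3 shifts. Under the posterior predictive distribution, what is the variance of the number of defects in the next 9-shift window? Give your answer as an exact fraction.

117936/2209

Total count: 48 + 29 + 14 + 19 + 30 + 16 + 45 + 7 = 208.
Total exposure: 6 + 5.5 + 2.5 + 2.5 + 4 + 4.5 + 6 + 3 = 34 shifts.
Conjugate update: add total count to the shape and total exposure to the rate, giving Gamma(234, 47).
The posterior predictive for a window of length T is Negative Binomial with variance T·α'·(β'+T)/β'² = 9·234·56/2209 = 117936/2209.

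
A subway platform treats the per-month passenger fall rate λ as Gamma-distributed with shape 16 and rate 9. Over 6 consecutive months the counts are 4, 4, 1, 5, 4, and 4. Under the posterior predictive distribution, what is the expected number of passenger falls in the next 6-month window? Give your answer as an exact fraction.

Total count: 4 + 4 + 1 + 5 + 4 + 4 = 22.
Total exposure: 6 months.
Gamma(α, β) with Poisson data over total exposure Σt gives posterior Gamma(α+Σx, β+Σt) = Gamma(38, 15).
Predictive mean over a 6-month window = T·E[λ|data] = 6·38/15 = 76/5.

76/5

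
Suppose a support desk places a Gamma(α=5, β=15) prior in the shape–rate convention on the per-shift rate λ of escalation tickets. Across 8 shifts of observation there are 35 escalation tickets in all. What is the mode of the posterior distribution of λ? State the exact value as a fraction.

39/23

Total count 35 over total exposure 8 shifts.
Posterior: α' = 5 + 35 = 40, β' = 15 + 8 = 23.
Posterior mode = (α'−1)/β' = 39/23.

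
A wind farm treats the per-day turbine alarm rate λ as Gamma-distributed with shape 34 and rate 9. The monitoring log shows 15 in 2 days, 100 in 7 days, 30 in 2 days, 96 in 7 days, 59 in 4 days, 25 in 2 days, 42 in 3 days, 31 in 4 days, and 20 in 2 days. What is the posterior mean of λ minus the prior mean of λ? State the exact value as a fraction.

Total count: 15 + 100 + 30 + 96 + 59 + 25 + 42 + 31 + 20 = 418.
Total exposure: 2 + 7 + 2 + 7 + 4 + 2 + 3 + 4 + 2 = 33 days.
Posterior: α' = 34 + 418 = 452, β' = 9 + 33 = 42.
Posterior mean = 452/42 = 226/21; prior mean = 34/9 = 34/9. Difference = 226/21 − 34/9 = 440/63.

440/63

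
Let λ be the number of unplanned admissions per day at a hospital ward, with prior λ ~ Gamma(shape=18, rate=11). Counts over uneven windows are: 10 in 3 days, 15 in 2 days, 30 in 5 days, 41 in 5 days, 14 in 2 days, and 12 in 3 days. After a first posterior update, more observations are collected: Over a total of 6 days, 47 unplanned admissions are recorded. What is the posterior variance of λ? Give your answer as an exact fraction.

187/1369

Total count: 10 + 15 + 30 + 41 + 14 + 12 = 122.
Total exposure: 3 + 2 + 5 + 5 + 2 + 3 = 20 days.
After the first batch: Gamma(18 + 122, 11 + 20) = Gamma(140, 31).
Total count 47 over total exposure 6 days.
After the second batch: Gamma(140 + 47, 31 + 6) = Gamma(187, 37).
Posterior variance = α'/β'² = 187/1369.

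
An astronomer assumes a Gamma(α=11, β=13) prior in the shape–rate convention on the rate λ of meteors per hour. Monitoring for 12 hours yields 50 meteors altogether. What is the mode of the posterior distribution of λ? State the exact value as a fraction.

12/5

Total count 50 over total exposure 12 hours.
The Gamma prior is conjugate for the Poisson rate, so λ | data ~ Gamma(11+50, 13+12) = Gamma(61, 25).
Posterior mode = (α'−1)/β' = 60/25 = 12/5.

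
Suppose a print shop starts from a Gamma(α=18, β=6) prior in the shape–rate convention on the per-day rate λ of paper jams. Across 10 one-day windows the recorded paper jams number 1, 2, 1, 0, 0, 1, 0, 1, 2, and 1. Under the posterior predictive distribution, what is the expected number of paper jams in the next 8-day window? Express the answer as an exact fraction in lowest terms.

Total count: 1 + 2 + 1 + 0 + 0 + 1 + 0 + 1 + 2 + 1 = 9.
Total exposure: 10 days.
Posterior: α' = 18 + 9 = 27, β' = 6 + 10 = 16.
Predictive mean over an 8-day window = T·E[λ|data] = 8·27/16 = 27/2.

27/2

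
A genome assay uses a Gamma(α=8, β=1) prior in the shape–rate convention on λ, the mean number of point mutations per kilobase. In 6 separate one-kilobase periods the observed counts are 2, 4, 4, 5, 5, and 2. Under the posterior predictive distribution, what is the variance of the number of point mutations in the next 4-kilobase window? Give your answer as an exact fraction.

1320/49

Total count: 2 + 4 + 4 + 5 + 5 + 2 = 22.
Total exposure: 6 kilobases.
Conjugate update: add total count to the shape and total exposure to the rate, giving Gamma(30, 7).
The posterior predictive for a window of length T is Negative Binomial with variance T·α'·(β'+T)/β'² = 4·30·11/49 = 1320/49.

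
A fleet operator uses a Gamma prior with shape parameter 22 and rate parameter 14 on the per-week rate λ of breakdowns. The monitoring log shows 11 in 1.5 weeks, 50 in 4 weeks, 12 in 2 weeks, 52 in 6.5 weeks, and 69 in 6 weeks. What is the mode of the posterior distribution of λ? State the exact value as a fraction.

Total count: 11 + 50 + 12 + 52 + 69 = 194.
Total exposure: 1.5 + 4 + 2 + 6.5 + 6 = 20 weeks.
Gamma(α, β) with Poisson data over total exposure Σt gives posterior Gamma(α+Σx, β+Σt) = Gamma(216, 34).
Posterior mode = (α'−1)/β' = 215/34.

215/34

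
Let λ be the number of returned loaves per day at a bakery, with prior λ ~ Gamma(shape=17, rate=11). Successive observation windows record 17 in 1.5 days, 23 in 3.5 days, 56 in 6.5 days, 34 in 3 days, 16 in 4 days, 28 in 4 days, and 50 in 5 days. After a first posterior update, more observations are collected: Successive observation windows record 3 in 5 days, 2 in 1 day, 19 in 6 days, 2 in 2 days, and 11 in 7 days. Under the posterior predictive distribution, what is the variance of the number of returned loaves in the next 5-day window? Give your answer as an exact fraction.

Total count: 17 + 23 + 56 + 34 + 16 + 28 + 50 = 224.
Total exposure: 1.5 + 3.5 + 6.5 + 3 + 4 + 4 + 5 = 27.5 days.
After the first batch: Gamma(17 + 224, 11 + 27.5) = Gamma(241, 77/2).
Total count: 3 + 2 + 19 + 2 + 11 = 37.
Total exposure: 5 + 1 + 6 + 2 + 7 = 21 days.
After the second batch: Gamma(241 + 37, 77/2 + 21) = Gamma(278, 119/2).
The posterior predictive for a window of length T is Negative Binomial with variance T·α'·(β'+T)/β'² = 5·278·(129/2)/(14161/4) = 358620/14161.

358620/14161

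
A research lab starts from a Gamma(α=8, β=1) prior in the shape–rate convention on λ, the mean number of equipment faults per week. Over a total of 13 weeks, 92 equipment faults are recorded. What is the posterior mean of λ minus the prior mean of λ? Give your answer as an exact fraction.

Total count 92 over total exposure 13 weeks.
Gamma(α, β) with Poisson data over total exposure Σt gives posterior Gamma(α+Σx, β+Σt) = Gamma(100, 14).
Posterior mean = 100/14 = 50/7; prior mean = 8/1 = 8. Difference = 50/7 − 8 = -6/7.

-6/7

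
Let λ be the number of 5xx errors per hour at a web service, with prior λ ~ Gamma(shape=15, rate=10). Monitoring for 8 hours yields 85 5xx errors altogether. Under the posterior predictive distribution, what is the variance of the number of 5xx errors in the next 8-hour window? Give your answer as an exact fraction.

5200/81

Total count 85 over total exposure 8 hours.
Conjugate update: add total count to the shape and total exposure to the rate, giving Gamma(100, 18).
The posterior predictive for a window of length T is Negative Binomial with variance T·α'·(β'+T)/β'² = 8·100·26/324 = 5200/81.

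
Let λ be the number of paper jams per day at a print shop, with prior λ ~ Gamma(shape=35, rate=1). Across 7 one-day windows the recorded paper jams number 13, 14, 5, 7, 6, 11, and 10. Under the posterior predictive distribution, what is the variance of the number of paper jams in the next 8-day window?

Total count: 13 + 14 + 5 + 7 + 6 + 11 + 10 = 66.
Total exposure: 7 days.
Gamma(α, β) with Poisson data over total exposure Σt gives posterior Gamma(α+Σx, β+Σt) = Gamma(101, 8).
The posterior predictive for a window of length T is Negative Binomial with variance T·α'·(β'+T)/β'² = 8·101·16/64 = 202.

202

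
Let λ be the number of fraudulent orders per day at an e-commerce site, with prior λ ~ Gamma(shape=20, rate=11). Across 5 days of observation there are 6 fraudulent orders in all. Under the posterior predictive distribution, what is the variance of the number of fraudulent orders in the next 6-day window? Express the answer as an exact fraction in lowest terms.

Total count 6 over total exposure 5 days.
The Gamma prior is conjugate for the Poisson rate, so λ | data ~ Gamma(20+6, 11+5) = Gamma(26, 16).
The posterior predictive for a window of length T is Negative Binomial with variance T·α'·(β'+T)/β'² = 6·26·22/256 = 429/32.

429/32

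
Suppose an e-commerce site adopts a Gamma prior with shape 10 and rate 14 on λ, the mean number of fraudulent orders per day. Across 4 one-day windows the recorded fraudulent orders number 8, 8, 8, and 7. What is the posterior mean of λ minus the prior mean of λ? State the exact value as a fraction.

Total count: 8 + 8 + 8 + 7 = 31.
Total exposure: 4 days.
By Gamma–Poisson conjugacy, the posterior is Gamma(α + Σx, β + Σt) = Gamma(10 + 31, 14 + 4) = Gamma(41, 18).
Posterior mean = 41/18 = 41/18; prior mean = 10/14 = 5/7. Difference = 41/18 − 5/7 = 197/126.

197/126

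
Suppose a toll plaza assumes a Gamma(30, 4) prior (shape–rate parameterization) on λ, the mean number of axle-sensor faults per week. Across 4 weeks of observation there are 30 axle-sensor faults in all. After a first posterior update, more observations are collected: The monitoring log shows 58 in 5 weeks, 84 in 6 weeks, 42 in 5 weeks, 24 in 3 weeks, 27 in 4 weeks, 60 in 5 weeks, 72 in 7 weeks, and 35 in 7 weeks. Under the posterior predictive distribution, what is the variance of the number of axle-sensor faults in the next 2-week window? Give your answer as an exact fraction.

12012/625

Total count 30 over total exposure 4 weeks.
After the first batch: Gamma(30 + 30, 4 + 4) = Gamma(60, 8).
Total count: 58 + 84 + 42 + 24 + 27 + 60 + 72 + 35 = 402.
Total exposure: 5 + 6 + 5 + 3 + 4 + 5 + 7 + 7 = 42 weeks.
After the second batch: Gamma(60 + 402, 8 + 42) = Gamma(462, 50).
The posterior predictive for a window of length T is Negative Binomial with variance T·α'·(β'+T)/β'² = 2·462·52/2500 = 12012/625.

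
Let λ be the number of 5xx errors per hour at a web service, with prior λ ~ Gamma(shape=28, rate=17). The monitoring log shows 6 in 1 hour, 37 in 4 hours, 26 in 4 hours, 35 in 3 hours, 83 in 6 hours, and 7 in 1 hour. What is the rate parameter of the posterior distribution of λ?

36

Total count: 6 + 37 + 26 + 35 + 83 + 7 = 194.
Total exposure: 1 + 4 + 4 + 3 + 6 + 1 = 19 hours.
By Gamma–Poisson conjugacy, the posterior is Gamma(α + Σx, β + Σt) = Gamma(28 + 194, 17 + 19) = Gamma(222, 36).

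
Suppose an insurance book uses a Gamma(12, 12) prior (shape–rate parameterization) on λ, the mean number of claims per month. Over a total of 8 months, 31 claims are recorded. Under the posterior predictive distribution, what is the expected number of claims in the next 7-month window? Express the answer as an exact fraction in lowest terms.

Total count 31 over total exposure 8 months.
By Gamma–Poisson conjugacy, the posterior is Gamma(α + Σx, β + Σt) = Gamma(12 + 31, 12 + 8) = Gamma(43, 20).
Predictive mean over a 7-month window = T·E[λ|data] = 7·43/20 = 301/20.

301/20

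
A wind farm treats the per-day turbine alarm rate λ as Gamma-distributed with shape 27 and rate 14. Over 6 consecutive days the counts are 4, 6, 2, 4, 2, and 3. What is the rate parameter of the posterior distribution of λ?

Total count: 4 + 6 + 2 + 4 + 2 + 3 = 21.
Total exposure: 6 days.
Gamma(α, β) with Poisson data over total exposure Σt gives posterior Gamma(α+Σx, β+Σt) = Gamma(48, 20).

20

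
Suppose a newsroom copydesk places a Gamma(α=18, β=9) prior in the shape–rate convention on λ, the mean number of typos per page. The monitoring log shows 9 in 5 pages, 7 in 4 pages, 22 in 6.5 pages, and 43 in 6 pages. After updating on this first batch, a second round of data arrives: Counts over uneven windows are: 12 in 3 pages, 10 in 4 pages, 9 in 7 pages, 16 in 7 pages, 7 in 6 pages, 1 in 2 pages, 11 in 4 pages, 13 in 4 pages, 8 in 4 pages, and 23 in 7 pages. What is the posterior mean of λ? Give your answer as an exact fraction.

Total count: 9 + 7 + 22 + 43 = 81.
Total exposure: 5 + 4 + 6.5 + 6 = 21.5 pages.
After the first batch: Gamma(18 + 81, 9 + 21.5) = Gamma(99, 61/2).
Total count: 12 + 10 + 9 + 16 + 7 + 1 + 11 + 13 + 8 + 23 = 110.
Total exposure: 3 + 4 + 7 + 7 + 6 + 2 + 4 + 4 + 4 + 7 = 48 pages.
After the second batch: Gamma(99 + 110, 61/2 + 48) = Gamma(209, 157/2).
Posterior mean = α'/β' = 209/(157/2) = 418/157.

418/157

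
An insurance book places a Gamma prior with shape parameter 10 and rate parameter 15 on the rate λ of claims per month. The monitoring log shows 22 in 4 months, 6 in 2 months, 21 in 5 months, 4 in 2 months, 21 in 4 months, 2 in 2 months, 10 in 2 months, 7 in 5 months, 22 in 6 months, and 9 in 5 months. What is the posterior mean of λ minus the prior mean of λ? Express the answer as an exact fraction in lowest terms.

Total count: 22 + 6 + 21 + 4 + 21 + 2 + 10 + 7 + 22 + 9 = 124.
Total exposure: 4 + 2 + 5 + 2 + 4 + 2 + 2 + 5 + 6 + 5 = 37 months.
By Gamma–Poisson conjugacy, the posterior is Gamma(α + Σx, β + Σt) = Gamma(10 + 124, 15 + 37) = Gamma(134, 52).
Posterior mean = 134/52 = 67/26; prior mean = 10/15 = 2/3. Difference = 67/26 − 2/3 = 149/78.

149/78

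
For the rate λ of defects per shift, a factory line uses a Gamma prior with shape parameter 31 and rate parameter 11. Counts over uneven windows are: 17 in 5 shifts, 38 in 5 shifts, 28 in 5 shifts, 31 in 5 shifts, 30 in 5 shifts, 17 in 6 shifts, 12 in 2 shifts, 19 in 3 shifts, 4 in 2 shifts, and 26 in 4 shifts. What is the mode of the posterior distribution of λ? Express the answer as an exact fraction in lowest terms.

Total count: 17 + 38 + 28 + 31 + 30 + 17 + 12 + 19 + 4 + 26 = 222.
Total exposure: 5 + 5 + 5 + 5 + 5 + 6 + 2 + 3 + 2 + 4 = 42 shifts.
By Gamma–Poisson conjugacy, the posterior is Gamma(α + Σx, β + Σt) = Gamma(31 + 222, 11 + 42) = Gamma(253, 53).
Posterior mode = (α'−1)/β' = 252/53.

252/53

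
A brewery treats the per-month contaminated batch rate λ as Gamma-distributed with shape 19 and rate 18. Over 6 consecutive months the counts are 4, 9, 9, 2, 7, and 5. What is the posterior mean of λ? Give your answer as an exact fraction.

55/24

Total count: 4 + 9 + 9 + 2 + 7 + 5 = 36.
Total exposure: 6 months.
Conjugate update: add total count to the shape and total exposure to the rate, giving Gamma(55, 24).
Posterior mean = α'/β' = 55/24.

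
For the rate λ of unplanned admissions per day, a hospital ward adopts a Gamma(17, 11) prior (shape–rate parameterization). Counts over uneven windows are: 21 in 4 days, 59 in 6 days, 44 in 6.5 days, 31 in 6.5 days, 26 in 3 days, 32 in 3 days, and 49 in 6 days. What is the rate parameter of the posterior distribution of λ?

Total count: 21 + 59 + 44 + 31 + 26 + 32 + 49 = 262.
Total exposure: 4 + 6 + 6.5 + 6.5 + 3 + 3 + 6 = 35 days.
The Gamma prior is conjugate for the Poisson rate, so λ | data ~ Gamma(17+262, 11+35) = Gamma(279, 46).

46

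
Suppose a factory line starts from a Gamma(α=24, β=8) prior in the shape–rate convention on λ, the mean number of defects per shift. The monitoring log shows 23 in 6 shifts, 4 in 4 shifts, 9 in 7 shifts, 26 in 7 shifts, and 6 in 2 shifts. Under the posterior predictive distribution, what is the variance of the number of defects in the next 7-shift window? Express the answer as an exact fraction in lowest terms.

Total count: 23 + 4 + 9 + 26 + 6 = 68.
Total exposure: 6 + 4 + 7 + 7 + 2 = 26 shifts.
Conjugate update: add total count to the shape and total exposure to the rate, giving Gamma(92, 34).
The posterior predictive for a window of length T is Negative Binomial with variance T·α'·(β'+T)/β'² = 7·92·41/1156 = 6601/289.

6601/289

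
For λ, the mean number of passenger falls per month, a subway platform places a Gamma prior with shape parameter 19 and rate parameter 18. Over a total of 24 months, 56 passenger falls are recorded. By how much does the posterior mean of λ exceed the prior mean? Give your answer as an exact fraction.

Total count 56 over total exposure 24 months.
By Gamma–Poisson conjugacy, the posterior is Gamma(α + Σx, β + Σt) = Gamma(19 + 56, 18 + 24) = Gamma(75, 42).
Posterior mean = 75/42 = 25/14; prior mean = 19/18 = 19/18. Difference = 25/14 − 19/18 = 46/63.

46/63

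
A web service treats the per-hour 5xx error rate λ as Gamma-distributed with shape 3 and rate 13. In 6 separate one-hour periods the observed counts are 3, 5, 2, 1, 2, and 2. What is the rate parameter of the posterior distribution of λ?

Total count: 3 + 5 + 2 + 1 + 2 + 2 = 15.
Total exposure: 6 hours.
The Gamma prior is conjugate for the Poisson rate, so λ | data ~ Gamma(3+15, 13+6) = Gamma(18, 19).

19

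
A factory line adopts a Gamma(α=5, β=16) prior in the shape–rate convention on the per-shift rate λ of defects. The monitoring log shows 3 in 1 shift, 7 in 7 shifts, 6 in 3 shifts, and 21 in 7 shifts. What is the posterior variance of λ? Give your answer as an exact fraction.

Total count: 3 + 7 + 6 + 21 = 37.
Total exposure: 1 + 7 + 3 + 7 = 18 shifts.
Posterior: α' = 5 + 37 = 42, β' = 16 + 18 = 34.
Posterior variance = α'/β'² = 42/1156 = 21/578.

21/578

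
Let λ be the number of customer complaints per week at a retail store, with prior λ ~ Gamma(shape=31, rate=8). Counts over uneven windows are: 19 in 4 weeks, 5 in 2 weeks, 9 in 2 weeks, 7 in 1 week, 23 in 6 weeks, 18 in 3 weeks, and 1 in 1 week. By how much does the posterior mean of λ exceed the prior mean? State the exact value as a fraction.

Total count: 19 + 5 + 9 + 7 + 23 + 18 + 1 = 82.
Total exposure: 4 + 2 + 2 + 1 + 6 + 3 + 1 = 19 weeks.
Gamma(α, β) with Poisson data over total exposure Σt gives posterior Gamma(α+Σx, β+Σt) = Gamma(113, 27).
Posterior mean = 113/27 = 113/27; prior mean = 31/8 = 31/8. Difference = 113/27 − 31/8 = 67/216.

67/216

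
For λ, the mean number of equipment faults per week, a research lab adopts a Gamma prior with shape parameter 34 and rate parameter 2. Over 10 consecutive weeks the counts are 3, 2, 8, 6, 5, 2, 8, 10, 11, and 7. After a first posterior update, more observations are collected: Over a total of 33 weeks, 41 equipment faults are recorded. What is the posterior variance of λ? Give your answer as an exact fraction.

Total count: 3 + 2 + 8 + 6 + 5 + 2 + 8 + 10 + 11 + 7 = 62.
Total exposure: 10 weeks.
After the first batch: Gamma(34 + 62, 2 + 10) = Gamma(96, 12).
Total count 41 over total exposure 33 weeks.
After the second batch: Gamma(96 + 41, 12 + 33) = Gamma(137, 45).
Posterior variance = α'/β'² = 137/2025.

137/2025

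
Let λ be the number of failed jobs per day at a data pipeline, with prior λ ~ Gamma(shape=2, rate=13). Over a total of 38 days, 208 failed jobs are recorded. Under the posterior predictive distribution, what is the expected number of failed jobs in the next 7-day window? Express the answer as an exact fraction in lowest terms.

Total count 208 over total exposure 38 days.
Conjugate update: add total count to the shape and total exposure to the rate, giving Gamma(210, 51).
Predictive mean over a 7-day window = T·E[λ|data] = 7·210/51 = 490/17.

490/17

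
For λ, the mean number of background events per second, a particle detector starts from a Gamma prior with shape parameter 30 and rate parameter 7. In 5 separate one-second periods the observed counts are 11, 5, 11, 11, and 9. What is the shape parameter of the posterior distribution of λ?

Total count: 11 + 5 + 11 + 11 + 9 = 47.
Total exposure: 5 seconds.
The Gamma prior is conjugate for the Poisson rate, so λ | data ~ Gamma(30+47, 7+5) = Gamma(77, 12).

77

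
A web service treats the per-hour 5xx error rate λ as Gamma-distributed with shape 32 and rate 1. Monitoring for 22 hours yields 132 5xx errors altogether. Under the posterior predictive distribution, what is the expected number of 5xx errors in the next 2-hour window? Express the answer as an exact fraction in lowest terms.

328/23

Total count 132 over total exposure 22 hours.
By Gamma–Poisson conjugacy, the posterior is Gamma(α + Σx, β + Σt) = Gamma(32 + 132, 1 + 22) = Gamma(164, 23).
Predictive mean over a 2-hour window = T·E[λ|data] = 2·164/23 = 328/23.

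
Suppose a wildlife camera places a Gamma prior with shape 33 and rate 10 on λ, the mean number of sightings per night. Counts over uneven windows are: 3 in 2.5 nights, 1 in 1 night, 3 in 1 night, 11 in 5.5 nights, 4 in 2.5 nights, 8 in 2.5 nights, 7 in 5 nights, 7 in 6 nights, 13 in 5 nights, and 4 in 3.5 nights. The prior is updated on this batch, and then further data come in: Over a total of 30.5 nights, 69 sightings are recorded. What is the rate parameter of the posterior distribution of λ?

Total count: 3 + 1 + 3 + 11 + 4 + 8 + 7 + 7 + 13 + 4 = 61.
Total exposure: 2.5 + 1 + 1 + 5.5 + 2.5 + 2.5 + 5 + 6 + 5 + 3.5 = 34.5 nights.
After the first batch: Gamma(33 + 61, 10 + 34.5) = Gamma(94, 89/2).
Total count 69 over total exposure 30.5 nights.
After the second batch: Gamma(94 + 69, 89/2 + 30.5) = Gamma(163, 75).

75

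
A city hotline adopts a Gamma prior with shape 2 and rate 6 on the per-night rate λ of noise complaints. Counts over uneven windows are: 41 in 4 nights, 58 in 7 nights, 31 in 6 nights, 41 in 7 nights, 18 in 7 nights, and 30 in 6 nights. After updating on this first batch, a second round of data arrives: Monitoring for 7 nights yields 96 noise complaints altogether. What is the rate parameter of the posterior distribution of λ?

50

Total count: 41 + 58 + 31 + 41 + 18 + 30 = 219.
Total exposure: 4 + 7 + 6 + 7 + 7 + 6 = 37 nights.
After the first batch: Gamma(2 + 219, 6 + 37) = Gamma(221, 43).
Total count 96 over total exposure 7 nights.
After the second batch: Gamma(221 + 96, 43 + 7) = Gamma(317, 50).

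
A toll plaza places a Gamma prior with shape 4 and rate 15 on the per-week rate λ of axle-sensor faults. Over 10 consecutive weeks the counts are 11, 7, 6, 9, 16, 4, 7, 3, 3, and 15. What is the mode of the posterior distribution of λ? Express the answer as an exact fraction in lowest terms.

Total count: 11 + 7 + 6 + 9 + 16 + 4 + 7 + 3 + 3 + 15 = 81.
Total exposure: 10 weeks.
Posterior: α' = 4 + 81 = 85, β' = 15 + 10 = 25.
Posterior mode = (α'−1)/β' = 84/25.

84/25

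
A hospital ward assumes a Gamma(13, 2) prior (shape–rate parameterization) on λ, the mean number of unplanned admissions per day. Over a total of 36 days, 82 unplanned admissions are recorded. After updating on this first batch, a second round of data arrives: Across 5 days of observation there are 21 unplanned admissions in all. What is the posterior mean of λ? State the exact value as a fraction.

116/43

Total count 82 over total exposure 36 days.
After the first batch: Gamma(13 + 82, 2 + 36) = Gamma(95, 38).
Total count 21 over total exposure 5 days.
After the second batch: Gamma(95 + 21, 38 + 5) = Gamma(116, 43).
Posterior mean = α'/β' = 116/43.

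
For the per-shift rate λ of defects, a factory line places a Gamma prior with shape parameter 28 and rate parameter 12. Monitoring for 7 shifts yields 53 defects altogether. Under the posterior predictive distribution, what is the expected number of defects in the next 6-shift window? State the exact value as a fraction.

486/19

Total count 53 over total exposure 7 shifts.
Posterior: α' = 28 + 53 = 81, β' = 12 + 7 = 19.
Predictive mean over a 6-shift window = T·E[λ|data] = 6·81/19 = 486/19.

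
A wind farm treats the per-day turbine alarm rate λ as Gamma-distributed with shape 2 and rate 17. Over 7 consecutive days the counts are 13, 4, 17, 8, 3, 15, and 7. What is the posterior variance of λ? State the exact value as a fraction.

23/192

Total count: 13 + 4 + 17 + 8 + 3 + 15 + 7 = 67.
Total exposure: 7 days.
Conjugate update: add total count to the shape and total exposure to the rate, giving Gamma(69, 24).
Posterior variance = α'/β'² = 69/576 = 23/192.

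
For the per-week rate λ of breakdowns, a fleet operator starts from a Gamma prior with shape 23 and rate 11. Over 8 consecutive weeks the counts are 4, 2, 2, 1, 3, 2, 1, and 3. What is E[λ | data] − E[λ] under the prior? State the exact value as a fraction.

14/209

Total count: 4 + 2 + 2 + 1 + 3 + 2 + 1 + 3 = 18.
Total exposure: 8 weeks.
The Gamma prior is conjugate for the Poisson rate, so λ | data ~ Gamma(23+18, 11+8) = Gamma(41, 19).
Posterior mean = 41/19 = 41/19; prior mean = 23/11 = 23/11. Difference = 41/19 − 23/11 = 14/209.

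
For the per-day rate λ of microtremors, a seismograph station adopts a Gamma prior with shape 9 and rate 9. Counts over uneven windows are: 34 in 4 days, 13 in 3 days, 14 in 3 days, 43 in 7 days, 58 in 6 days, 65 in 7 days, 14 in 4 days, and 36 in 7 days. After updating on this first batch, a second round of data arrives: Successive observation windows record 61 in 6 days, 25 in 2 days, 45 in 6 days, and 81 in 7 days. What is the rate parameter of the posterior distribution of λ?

Total count: 34 + 13 + 14 + 43 + 58 + 65 + 14 + 36 = 277.
Total exposure: 4 + 3 + 3 + 7 + 6 + 7 + 4 + 7 = 41 days.
After the first batch: Gamma(9 + 277, 9 + 41) = Gamma(286, 50).
Total count: 61 + 25 + 45 + 81 = 212.
Total exposure: 6 + 2 + 6 + 7 = 21 days.
After the second batch: Gamma(286 + 212, 50 + 21) = Gamma(498, 71).

71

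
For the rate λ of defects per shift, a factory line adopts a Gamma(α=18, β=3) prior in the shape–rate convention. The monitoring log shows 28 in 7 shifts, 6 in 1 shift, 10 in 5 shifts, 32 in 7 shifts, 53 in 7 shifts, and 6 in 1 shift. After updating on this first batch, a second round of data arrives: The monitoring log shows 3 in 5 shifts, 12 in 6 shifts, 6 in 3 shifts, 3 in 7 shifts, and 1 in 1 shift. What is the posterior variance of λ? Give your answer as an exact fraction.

178/2809

Total count: 28 + 6 + 10 + 32 + 53 + 6 = 135.
Total exposure: 7 + 1 + 5 + 7 + 7 + 1 = 28 shifts.
After the first batch: Gamma(18 + 135, 3 + 28) = Gamma(153, 31).
Total count: 3 + 12 + 6 + 3 + 1 = 25.
Total exposure: 5 + 6 + 3 + 7 + 1 = 22 shifts.
After the second batch: Gamma(153 + 25, 31 + 22) = Gamma(178, 53).
Posterior variance = α'/β'² = 178/2809.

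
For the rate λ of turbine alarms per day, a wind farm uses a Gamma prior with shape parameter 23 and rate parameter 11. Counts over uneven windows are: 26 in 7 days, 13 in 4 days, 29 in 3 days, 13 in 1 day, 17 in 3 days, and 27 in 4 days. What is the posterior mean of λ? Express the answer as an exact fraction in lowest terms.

Total count: 26 + 13 + 29 + 13 + 17 + 27 = 125.
Total exposure: 7 + 4 + 3 + 1 + 3 + 4 = 22 days.
Gamma(α, β) with Poisson data over total exposure Σt gives posterior Gamma(α+Σx, β+Σt) = Gamma(148, 33).
Posterior mean = α'/β' = 148/33.

148/33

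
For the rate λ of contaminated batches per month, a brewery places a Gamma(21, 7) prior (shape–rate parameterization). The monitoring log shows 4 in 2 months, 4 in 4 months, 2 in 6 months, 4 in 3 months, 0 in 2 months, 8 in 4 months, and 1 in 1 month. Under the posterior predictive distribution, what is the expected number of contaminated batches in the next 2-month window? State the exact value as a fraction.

Total count: 4 + 4 + 2 + 4 + 0 + 8 + 1 = 23.
Total exposure: 2 + 4 + 6 + 3 + 2 + 4 + 1 = 22 months.
Conjugate update: add total count to the shape and total exposure to the rate, giving Gamma(44, 29).
Predictive mean over a 2-month window = T·E[λ|data] = 2·44/29 = 88/29.

88/29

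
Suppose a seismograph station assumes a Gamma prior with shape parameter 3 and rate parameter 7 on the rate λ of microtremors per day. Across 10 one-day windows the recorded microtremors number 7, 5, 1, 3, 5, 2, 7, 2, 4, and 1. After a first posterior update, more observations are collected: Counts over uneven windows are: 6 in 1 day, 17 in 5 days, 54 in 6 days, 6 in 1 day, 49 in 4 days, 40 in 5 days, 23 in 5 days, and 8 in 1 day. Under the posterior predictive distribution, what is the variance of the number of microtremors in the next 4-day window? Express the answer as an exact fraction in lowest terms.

588/25

Total count: 7 + 5 + 1 + 3 + 5 + 2 + 7 + 2 + 4 + 1 = 37.
Total exposure: 10 days.
After the first batch: Gamma(3 + 37, 7 + 10) = Gamma(40, 17).
Total count: 6 + 17 + 54 + 6 + 49 + 40 + 23 + 8 = 203.
Total exposure: 1 + 5 + 6 + 1 + 4 + 5 + 5 + 1 = 28 days.
After the second batch: Gamma(40 + 203, 17 + 28) = Gamma(243, 45).
The posterior predictive for a window of length T is Negative Binomial with variance T·α'·(β'+T)/β'² = 4·243·49/2025 = 588/25.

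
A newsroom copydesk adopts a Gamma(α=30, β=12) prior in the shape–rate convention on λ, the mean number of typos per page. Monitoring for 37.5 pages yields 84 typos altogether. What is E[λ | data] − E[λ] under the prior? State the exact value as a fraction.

Total count 84 over total exposure 37.5 pages.
The Gamma prior is conjugate for the Poisson rate, so λ | data ~ Gamma(30+84, 12+37.5) = Gamma(114, 99/2).
Posterior mean = 114/(99/2) = 76/33; prior mean = 30/12 = 5/2. Difference = 76/33 − 5/2 = -13/66.

-13/66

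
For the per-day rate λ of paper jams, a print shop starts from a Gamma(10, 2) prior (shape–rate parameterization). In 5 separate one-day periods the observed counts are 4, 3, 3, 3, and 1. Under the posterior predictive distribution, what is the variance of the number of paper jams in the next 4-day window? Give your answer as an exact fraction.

1056/49

Total count: 4 + 3 + 3 + 3 + 1 = 14.
Total exposure: 5 days.
By Gamma–Poisson conjugacy, the posterior is Gamma(α + Σx, β + Σt) = Gamma(10 + 14, 2 + 5) = Gamma(24, 7).
The posterior predictive for a window of length T is Negative Binomial with variance T·α'·(β'+T)/β'² = 4·24·11/49 = 1056/49.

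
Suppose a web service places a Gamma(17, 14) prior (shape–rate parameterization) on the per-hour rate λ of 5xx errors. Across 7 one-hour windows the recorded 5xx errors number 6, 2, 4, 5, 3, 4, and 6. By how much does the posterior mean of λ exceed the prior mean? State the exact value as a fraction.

43/42

Total count: 6 + 2 + 4 + 5 + 3 + 4 + 6 = 30.
Total exposure: 7 hours.
By Gamma–Poisson conjugacy, the posterior is Gamma(α + Σx, β + Σt) = Gamma(17 + 30, 14 + 7) = Gamma(47, 21).
Posterior mean = 47/21 = 47/21; prior mean = 17/14 = 17/14. Difference = 47/21 − 17/14 = 43/42.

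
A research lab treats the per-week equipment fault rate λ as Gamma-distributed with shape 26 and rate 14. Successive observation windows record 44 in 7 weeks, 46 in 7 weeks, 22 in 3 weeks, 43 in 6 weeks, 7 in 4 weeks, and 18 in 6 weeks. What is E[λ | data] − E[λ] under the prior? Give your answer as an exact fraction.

Total count: 44 + 46 + 22 + 43 + 7 + 18 = 180.
Total exposure: 7 + 7 + 3 + 6 + 4 + 6 = 33 weeks.
By Gamma–Poisson conjugacy, the posterior is Gamma(α + Σx, β + Σt) = Gamma(26 + 180, 14 + 33) = Gamma(206, 47).
Posterior mean = 206/47 = 206/47; prior mean = 26/14 = 13/7. Difference = 206/47 − 13/7 = 831/329.

831/329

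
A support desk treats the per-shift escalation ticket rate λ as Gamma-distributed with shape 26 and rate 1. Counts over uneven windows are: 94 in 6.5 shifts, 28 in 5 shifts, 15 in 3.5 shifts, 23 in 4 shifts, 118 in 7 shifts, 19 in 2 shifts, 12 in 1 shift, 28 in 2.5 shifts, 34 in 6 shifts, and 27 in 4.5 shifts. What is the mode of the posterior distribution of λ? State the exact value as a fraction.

Total count: 94 + 28 + 15 + 23 + 118 + 19 + 12 + 28 + 34 + 27 = 398.
Total exposure: 6.5 + 5 + 3.5 + 4 + 7 + 2 + 1 + 2.5 + 6 + 4.5 = 42 shifts.
The Gamma prior is conjugate for the Poisson rate, so λ | data ~ Gamma(26+398, 1+42) = Gamma(424, 43).
Posterior mode = (α'−1)/β' = 423/43.

423/43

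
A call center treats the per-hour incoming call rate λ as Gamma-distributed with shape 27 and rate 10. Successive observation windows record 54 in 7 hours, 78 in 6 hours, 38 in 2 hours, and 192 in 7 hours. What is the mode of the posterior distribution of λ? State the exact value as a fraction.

Total count: 54 + 78 + 38 + 192 = 362.
Total exposure: 7 + 6 + 2 + 7 = 22 hours.
Conjugate update: add total count to the shape and total exposure to the rate, giving Gamma(389, 32).
Posterior mode = (α'−1)/β' = 388/32 = 97/8.

97/8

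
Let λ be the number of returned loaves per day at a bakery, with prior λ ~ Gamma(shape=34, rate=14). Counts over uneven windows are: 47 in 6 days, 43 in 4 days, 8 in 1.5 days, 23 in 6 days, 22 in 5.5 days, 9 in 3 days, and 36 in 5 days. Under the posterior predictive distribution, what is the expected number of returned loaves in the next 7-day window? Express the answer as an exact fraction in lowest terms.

518/15

Total count: 47 + 43 + 8 + 23 + 22 + 9 + 36 = 188.
Total exposure: 6 + 4 + 1.5 + 6 + 5.5 + 3 + 5 = 31 days.
Gamma(α, β) with Poisson data over total exposure Σt gives posterior Gamma(α+Σx, β+Σt) = Gamma(222, 45).
Predictive mean over a 7-day window = T·E[λ|data] = 7·222/45 = 518/15.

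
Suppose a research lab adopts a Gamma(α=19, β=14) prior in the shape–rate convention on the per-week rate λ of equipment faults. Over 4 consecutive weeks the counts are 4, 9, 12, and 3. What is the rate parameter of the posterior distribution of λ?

Total count: 4 + 9 + 12 + 3 = 28.
Total exposure: 4 weeks.
Posterior: α' = 19 + 28 = 47, β' = 14 + 4 = 18.

18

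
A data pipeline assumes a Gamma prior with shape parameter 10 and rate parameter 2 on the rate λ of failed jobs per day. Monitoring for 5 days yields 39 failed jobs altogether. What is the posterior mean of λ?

Total count 39 over total exposure 5 days.
Gamma(α, β) with Poisson data over total exposure Σt gives posterior Gamma(α+Σx, β+Σt) = Gamma(49, 7).
Posterior mean = α'/β' = 49/7 = 7.

7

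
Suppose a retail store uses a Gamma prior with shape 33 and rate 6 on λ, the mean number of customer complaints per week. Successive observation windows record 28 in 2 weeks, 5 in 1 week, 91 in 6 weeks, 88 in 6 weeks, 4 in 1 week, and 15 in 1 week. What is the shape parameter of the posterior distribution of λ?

Total count: 28 + 5 + 91 + 88 + 4 + 15 = 231.
Total exposure: 2 + 1 + 6 + 6 + 1 + 1 = 17 weeks.
By Gamma–Poisson conjugacy, the posterior is Gamma(α + Σx, β + Σt) = Gamma(33 + 231, 6 + 17) = Gamma(264, 23).

264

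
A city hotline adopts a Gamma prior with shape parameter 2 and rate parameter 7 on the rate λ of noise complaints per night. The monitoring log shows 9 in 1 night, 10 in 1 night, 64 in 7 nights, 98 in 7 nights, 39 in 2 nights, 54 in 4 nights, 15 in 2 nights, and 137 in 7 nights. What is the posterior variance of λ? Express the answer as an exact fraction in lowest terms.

Total count: 9 + 10 + 64 + 98 + 39 + 54 + 15 + 137 = 426.
Total exposure: 1 + 1 + 7 + 7 + 2 + 4 + 2 + 7 = 31 nights.
Gamma(α, β) with Poisson data over total exposure Σt gives posterior Gamma(α+Σx, β+Σt) = Gamma(428, 38).
Posterior variance = α'/β'² = 428/1444 = 107/361.

107/361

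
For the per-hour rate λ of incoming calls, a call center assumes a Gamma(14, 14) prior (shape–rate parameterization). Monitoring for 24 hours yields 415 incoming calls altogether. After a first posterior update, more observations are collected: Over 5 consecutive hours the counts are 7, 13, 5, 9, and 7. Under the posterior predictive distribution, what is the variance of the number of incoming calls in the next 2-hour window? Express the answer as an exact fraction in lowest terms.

42300/1849

Total count 415 over total exposure 24 hours.
After the first batch: Gamma(14 + 415, 14 + 24) = Gamma(429, 38).
Total count: 7 + 13 + 5 + 9 + 7 = 41.
Total exposure: 5 hours.
After the second batch: Gamma(429 + 41, 38 + 5) = Gamma(470, 43).
The posterior predictive for a window of length T is Negative Binomial with variance T·α'·(β'+T)/β'² = 2·470·45/1849 = 42300/1849.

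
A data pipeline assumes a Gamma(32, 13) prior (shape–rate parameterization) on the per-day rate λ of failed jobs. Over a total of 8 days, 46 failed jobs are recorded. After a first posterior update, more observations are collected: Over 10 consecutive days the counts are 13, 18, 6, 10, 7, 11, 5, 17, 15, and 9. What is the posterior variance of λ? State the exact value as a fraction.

Total count 46 over total exposure 8 days.
After the first batch: Gamma(32 + 46, 13 + 8) = Gamma(78, 21).
Total count: 13 + 18 + 6 + 10 + 7 + 11 + 5 + 17 + 15 + 9 = 111.
Total exposure: 10 days.
After the second batch: Gamma(78 + 111, 21 + 10) = Gamma(189, 31).
Posterior variance = α'/β'² = 189/961.

189/961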